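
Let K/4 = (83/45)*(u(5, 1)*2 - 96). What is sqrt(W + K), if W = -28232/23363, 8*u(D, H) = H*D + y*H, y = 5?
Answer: I*sqrt(84866644895090)/350445 ≈ 26.287*I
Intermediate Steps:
u(D, H) = 5*H/8 + D*H/8 (u(D, H) = (H*D + 5*H)/8 = (D*H + 5*H)/8 = (5*H + D*H)/8 = 5*H/8 + D*H/8)
K = -31042/45 (K = 4*((83/45)*(((1/8)*1*(5 + 5))*2 - 96)) = 4*((83*(1/45))*(((1/8)*1*10)*2 - 96)) = 4*(83*((5/4)*2 - 96)/45) = 4*(83*(5/2 - 96)/45) = 4*((83/45)*(-187/2)) = 4*(-15521/90) = -31042/45 ≈ -689.82)
W = -28232/23363 (W = -28232*1/23363 = -28232/23363 ≈ -1.2084)
sqrt(W + K) = sqrt(-28232/23363 - 31042/45) = sqrt(-726504686/1051335) = I*sqrt(84866644895090)/350445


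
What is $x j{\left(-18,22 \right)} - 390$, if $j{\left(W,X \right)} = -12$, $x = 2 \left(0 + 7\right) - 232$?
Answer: $2226$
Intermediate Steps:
$x = -218$ ($x = 2 \cdot 7 - 232 = 14 - 232 = -218$)
$x j{\left(-18,22 \right)} - 390 = \left(-218\right) \left(-12\right) - 390 = 2616 - 390 = 2226$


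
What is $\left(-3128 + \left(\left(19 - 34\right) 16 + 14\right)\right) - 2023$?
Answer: $-5377$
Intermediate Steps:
$\left(-3128 + \left(\left(19 - 34\right) 16 + 14\right)\right) - 2023 = \left(-3128 + \left(\left(-15\right) 16 + 14\right)\right) - 2023 = \left(-3128 + \left(-240 + 14\right)\right) - 2023 = \left(-3128 - 226\right) - 2023 = -3354 - 2023 = -5377$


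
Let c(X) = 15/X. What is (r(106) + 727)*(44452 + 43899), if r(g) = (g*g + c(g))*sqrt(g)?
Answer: 64231177 + 1985448677*sqrt(106)/2 ≈ 1.0285e+10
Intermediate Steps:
r(g) = sqrt(g)*(g**2 + 15/g) (r(g) = (g*g + 15/g)*sqrt(g) = (g**2 + 15/g)*sqrt(g) = sqrt(g)*(g**2 + 15/g))
(r(106) + 727)*(44452 + 43899) = ((15 + 106**3)/sqrt(106) + 727)*(44452 + 43899) = ((sqrt(106)/106)*(15 + 1191016) + 727)*88351 = ((sqrt(106)/106)*1191031 + 727)*88351 = (1191031*sqrt(106)/106 + 727)*88351 = (727 + 1191031*sqrt(106)/106)*88351 = 64231177 + 1985448677*sqrt(106)/2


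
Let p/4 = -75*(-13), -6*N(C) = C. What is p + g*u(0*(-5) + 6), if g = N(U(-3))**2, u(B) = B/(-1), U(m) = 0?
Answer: 3900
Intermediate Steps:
N(C) = -C/6
u(B) = -B (u(B) = B*(-1) = -B)
g = 0 (g = (-1/6*0)**2 = 0**2 = 0)
p = 3900 (p = 4*(-75*(-13)) = 4*975 = 3900)
p + g*u(0*(-5) + 6) = 3900 + 0*(-(0*(-5) + 6)) = 3900 + 0*(-(0 + 6)) = 3900 + 0*(-1*6) = 3900 + 0*(-6) = 3900 + 0 = 3900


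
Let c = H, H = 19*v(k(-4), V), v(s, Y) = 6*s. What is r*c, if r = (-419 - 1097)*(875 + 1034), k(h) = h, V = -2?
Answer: 1319684064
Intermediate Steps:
H = -456 (H = 19*(6*(-4)) = 19*(-24) = -456)
c = -456
r = -2894044 (r = -1516*1909 = -2894044)
r*c = -2894044*(-456) = 1319684064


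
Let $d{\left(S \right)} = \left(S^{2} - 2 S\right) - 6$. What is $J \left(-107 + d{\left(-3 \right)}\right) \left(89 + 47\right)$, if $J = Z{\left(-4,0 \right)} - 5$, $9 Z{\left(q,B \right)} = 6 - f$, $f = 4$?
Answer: $\frac{573104}{9} \approx 63678.0$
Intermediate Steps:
$Z{\left(q,B \right)} = \frac{2}{9}$ ($Z{\left(q,B \right)} = \frac{6 - 4}{9} = \frac{1}{9} \cdot 2 = \frac{2}{9}$)
$d{\left(S \right)} = -6 + S^{2} - 2 S$
$J = - \frac{43}{9}$ ($J = \frac{2}{9} - 5 = - \frac{43}{9} \approx -4.7778$)
$J \left(-107 + d{\left(-3 \right)}\right) \left(89 + 47\right) = - \frac{43 \left(-107 - -9\right) \left(89 + 47\right)}{9} = - \frac{43 \left(-107 + \left(-6 + 9 + 6\right)\right) 136}{9} = - \frac{43 \left(-107 + 9\right) 136}{9} = - \frac{43 \left(\left(-98\right) 136\right)}{9} = \left(- \frac{43}{9}\right) \left(-13328\right) = \frac{573104}{9}$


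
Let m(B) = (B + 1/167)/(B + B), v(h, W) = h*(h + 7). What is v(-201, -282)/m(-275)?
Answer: 298466575/3827 ≈ 77990.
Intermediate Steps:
v(h, W) = h*(7 + h)
m(B) = (1/167 + B)/(2*B) (m(B) = (B + 1/167)/((2*B)) = (1/167 + B)*(1/(2*B)) = (1/167 + B)/(2*B))
v(-201, -282)/m(-275) = (-201*(7 - 201))/(((1/334)*(1 + 167*(-275))/(-275))) = (-201*(-194))/(((1/334)*(-1/275)*(1 - 45925))) = 38994/(((1/334)*(-1/275)*(-45924))) = 38994/(22962/45925) = 38994*(45925/22962) = 298466575/3827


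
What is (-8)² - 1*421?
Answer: -357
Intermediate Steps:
(-8)² - 1*421 = 64 - 421 = -357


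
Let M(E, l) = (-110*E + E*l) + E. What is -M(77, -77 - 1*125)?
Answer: 23947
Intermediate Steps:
M(E, l) = -109*E + E*l
-M(77, -77 - 1*125) = -77*(-109 + (-77 - 1*125)) = -77*(-109 + (-77 - 125)) = -77*(-109 - 202) = -77*(-311) = -1*(-23947) = 23947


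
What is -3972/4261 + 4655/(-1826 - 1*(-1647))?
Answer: -20545943/762719 ≈ -26.938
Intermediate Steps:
-3972/4261 + 4655/(-1826 - 1*(-1647)) = -3972*1/4261 + 4655/(-1826 + 1647) = -3972/4261 + 4655/(-179) = -3972/4261 + 4655*(-1/179) = -3972/4261 - 4655/179 = -20545943/762719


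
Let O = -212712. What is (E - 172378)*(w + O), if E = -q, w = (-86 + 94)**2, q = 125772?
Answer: 63401001200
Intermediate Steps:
w = 64 (w = 8**2 = 64)
E = -125772 (E = -1*125772 = -125772)
(E - 172378)*(w + O) = (-125772 - 172378)*(64 - 212712) = -298150*(-212648) = 63401001200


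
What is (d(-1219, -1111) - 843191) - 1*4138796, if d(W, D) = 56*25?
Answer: -4980587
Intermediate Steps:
d(W, D) = 1400
(d(-1219, -1111) - 843191) - 1*4138796 = (1400 - 843191) - 1*4138796 = -841791 - 4138796 = -4980587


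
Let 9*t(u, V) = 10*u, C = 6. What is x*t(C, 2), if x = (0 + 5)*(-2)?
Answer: -200/3 ≈ -66.667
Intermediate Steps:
t(u, V) = 10*u/9 (t(u, V) = (10*u)/9 = 10*u/9)
x = -10 (x = 5*(-2) = -10)
x*t(C, 2) = -100*6/9 = -10*20/3 = -200/3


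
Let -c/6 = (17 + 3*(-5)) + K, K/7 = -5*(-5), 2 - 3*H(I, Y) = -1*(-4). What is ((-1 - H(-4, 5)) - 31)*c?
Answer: 33276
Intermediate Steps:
H(I, Y) = -⅔ (H(I, Y) = ⅔ - (-1)*(-4)/3 = ⅔ - ⅓*4 = ⅔ - 4/3 = -⅔)
K = 175 (K = 7*(-5*(-5)) = 7*25 = 175)
c = -1062 (c = -6*((17 + 3*(-5)) + 175) = -6*((17 - 15) + 175) = -6*(2 + 175) = -6*177 = -1062)
((-1 - H(-4, 5)) - 31)*c = ((-1 - 1*(-⅔)) - 31)*(-1062) = ((-1 + ⅔) - 31)*(-1062) = (-⅓ - 31)*(-1062) = -94/3*(-1062) = 33276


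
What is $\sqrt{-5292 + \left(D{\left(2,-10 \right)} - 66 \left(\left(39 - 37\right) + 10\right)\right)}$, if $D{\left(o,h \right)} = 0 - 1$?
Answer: $i \sqrt{6085} \approx 78.006 i$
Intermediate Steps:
$D{\left(o,h \right)} = -1$
$\sqrt{-5292 + \left(D{\left(2,-10 \right)} - 66 \left(\left(39 - 37\right) + 10\right)\right)} = \sqrt{-5292 - \left(1 + 66 \left(\left(39 - 37\right) + 10\right)\right)} = \sqrt{-5292 - \left(1 + 66 \left(2 + 10\right)\right)} = \sqrt{-5292 - 793} = \sqrt{-6085} = i \sqrt{6085}$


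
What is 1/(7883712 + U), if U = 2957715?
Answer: 1/10841427 ≈ 9.2239e-8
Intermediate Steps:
1/(7883712 + U) = 1/(7883712 + 2957715) = 1/10841427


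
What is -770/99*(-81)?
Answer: 630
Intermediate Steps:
-770/99*(-81) = -22*35/99*(-81) = -70/9*(-81) = 630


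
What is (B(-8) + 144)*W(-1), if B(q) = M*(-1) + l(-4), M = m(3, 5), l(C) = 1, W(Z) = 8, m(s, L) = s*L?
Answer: 1040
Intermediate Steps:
m(s, L) = L*s
M = 15 (M = 5*3 = 15)
B(q) = -14 (B(q) = 15*(-1) + 1 = -15 + 1 = -14)
(B(-8) + 144)*W(-1) = (-14 + 144)*8 = 130*8 = 1040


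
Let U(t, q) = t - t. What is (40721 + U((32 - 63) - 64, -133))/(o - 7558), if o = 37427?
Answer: 40721/29869 ≈ 1.3633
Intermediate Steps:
U(t, q) = 0
(40721 + U((32 - 63) - 64, -133))/(o - 7558) = (40721 + 0)/(37427 - 7558) = 40721/29869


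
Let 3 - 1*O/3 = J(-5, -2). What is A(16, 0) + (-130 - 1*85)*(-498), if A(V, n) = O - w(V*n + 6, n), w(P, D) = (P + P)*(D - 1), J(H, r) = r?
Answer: 107097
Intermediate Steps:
w(P, D) = 2*P*(-1 + D) (w(P, D) = (2*P)*(-1 + D) = 2*P*(-1 + D))
O = 15 (O = 9 - 3*(-2) = 9 + 6 = 15)
A(V, n) = 15 - 2*(-1 + n)*(6 + V*n) (A(V, n) = 15 - 2*(V*n + 6)*(-1 + n) = 15 - 2*(6 + V*n)*(-1 + n) = 15 - 2*(-1 + n)*(6 + V*n))
A(16, 0) + (-130 - 1*85)*(-498) = (15 - 2*(-1 + 0)*(6 + 16*0)) + (-130 - 1*85)*(-498) = (15 - 2*(-1)*(6 + 0)) + (-130 - 85)*(-498) = (15 - 2*(-1)*6) - 215*(-498) = (15 + 12) + 107070 = 27 + 107070 = 107097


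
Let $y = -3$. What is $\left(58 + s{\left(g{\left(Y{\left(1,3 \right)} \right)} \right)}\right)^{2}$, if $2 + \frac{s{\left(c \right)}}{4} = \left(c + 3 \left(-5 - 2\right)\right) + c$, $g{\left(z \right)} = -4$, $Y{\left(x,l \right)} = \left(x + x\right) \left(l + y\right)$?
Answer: $4356$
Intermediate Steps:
$Y{\left(x,l \right)} = 2 x \left(-3 + l\right)$ ($Y{\left(x,l \right)} = \left(x + x\right) \left(l - 3\right) = 2 x \left(-3 + l\right)$)
$s{\left(c \right)} = -92 + 8 c$ ($s{\left(c \right)} = -8 + 4 \left(\left(c + 3 \left(-5 - 2\right)\right) + c\right) = -8 + 4 \left(\left(c + 3 \left(-7\right)\right) + c\right) = -8 + 4 \left(\left(c - 21\right) + c\right) = -8 + 4 \left(\left(-21 + c\right) + c\right) = -8 + 4 \left(-21 + 2 c\right) = -8 + \left(-84 + 8 c\right) = -92 + 8 c$)
$\left(58 + s{\left(g{\left(Y{\left(1,3 \right)} \right)} \right)}\right)^{2} = \left(58 + \left(-92 + 8 \left(-4\right)\right)\right)^{2} = \left(58 - 124\right)^{2} = \left(-66\right)^{2} = 4356$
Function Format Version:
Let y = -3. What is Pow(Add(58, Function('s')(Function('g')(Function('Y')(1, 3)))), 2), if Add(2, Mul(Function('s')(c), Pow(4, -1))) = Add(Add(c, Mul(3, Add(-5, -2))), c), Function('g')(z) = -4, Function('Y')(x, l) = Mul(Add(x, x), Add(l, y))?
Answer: 4356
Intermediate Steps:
Function('Y')(x, l) = Mul(2, x, Add(-3, l)) (Function('Y')(x, l) = Mul(Add(x, x), Add(l, -3)) = Mul(Mul(2, x), Add(-3, l)) = Mul(2, x, Add(-3, l)))
Function('s')(c) = Add(-92, Mul(8, c)) (Function('s')(c) = Add(-8, Mul(4, Add(Add(c, Mul(3, Add(-5, -2))), c))) = Add(-8, Mul(4, Add(Add(c, Mul(3, -7)), c))) = Add(-8, Mul(4, Add(Add(c, -21), c))) = Add(-8, Mul(4, Add(Add(-21, c), c))) = Add(-8, Mul(4, Add(-21, Mul(2, c)))) = Add(-8, Add(-84, Mul(8, c))) = Add(-92, Mul(8, c)))
Pow(Add(58, Function('s')(Function('g')(Function('Y')(1, 3)))), 2) = Pow(Add(58, Add(-92, Mul(8, -4))), 2) = Pow(Add(58, Add(-92, -32)), 2) = Pow(Add(58, -124), 2) = Pow(-66, 2) = 4356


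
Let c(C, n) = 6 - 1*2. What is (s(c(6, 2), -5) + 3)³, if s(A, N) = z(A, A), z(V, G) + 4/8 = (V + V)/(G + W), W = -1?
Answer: 29791/216 ≈ 137.92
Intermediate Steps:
z(V, G) = -½ + 2*V/(-1 + G) (z(V, G) = -½ + (V + V)/(G - 1) = -½ + (2*V)/(-1 + G) = -½ + 2*V/(-1 + G))
c(C, n) = 4 (c(C, n) = 6 - 2 = 4)
s(A, N) = (1 + 3*A)/(2*(-1 + A)) (s(A, N) = (1 - A + 4*A)/(2*(-1 + A)) = (1 + 3*A)/(2*(-1 + A)))
(s(c(6, 2), -5) + 3)³ = ((1 + 3*4)/(2*(-1 + 4)) + 3)³ = ((½)*(1 + 12)/3 + 3)³ = ((½)*(⅓)*13 + 3)³ = (13/6 + 3)³ = (31/6)³ = 29791/216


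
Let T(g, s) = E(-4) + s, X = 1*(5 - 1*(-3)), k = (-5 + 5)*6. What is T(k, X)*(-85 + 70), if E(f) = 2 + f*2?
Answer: -30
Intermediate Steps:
k = 0 (k = 0*6 = 0)
E(f) = 2 + 2*f
X = 8 (X = 1*(5 + 3) = 1*8 = 8)
T(g, s) = -6 + s (T(g, s) = (2 + 2*(-4)) + s = (2 - 8) + s = -6 + s)
T(k, X)*(-85 + 70) = (-6 + 8)*(-85 + 70) = 2*(-15) = -30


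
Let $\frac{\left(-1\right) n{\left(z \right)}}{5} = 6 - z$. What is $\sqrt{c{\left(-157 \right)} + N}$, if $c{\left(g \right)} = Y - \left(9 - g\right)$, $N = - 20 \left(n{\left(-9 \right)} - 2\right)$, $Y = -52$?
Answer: $\sqrt{1322} \approx 36.359$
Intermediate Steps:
$n{\left(z \right)} = -30 + 5 z$ ($n{\left(z \right)} = - 5 \left(6 - z\right) = -30 + 5 z$)
$N = 1540$ ($N = - 20 \left(\left(-30 + 5 \left(-9\right)\right) - 2\right) = - 20 \left(\left(-30 - 45\right) - 2\right) = - 20 \left(-75 - 2\right) = \left(-20\right) \left(-77\right) = 1540$)
$c{\left(g \right)} = -61 + g$ ($c{\left(g \right)} = -52 - \left(9 - g\right) = -52 + \left(-9 + g\right) = -61 + g$)
$\sqrt{c{\left(-157 \right)} + N} = \sqrt{\left(-61 - 157\right) + 1540} = \sqrt{-218 + 1540} = \sqrt{1322}$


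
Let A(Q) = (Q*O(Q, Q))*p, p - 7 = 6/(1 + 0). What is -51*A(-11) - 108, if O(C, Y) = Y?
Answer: -80331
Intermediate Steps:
p = 13 (p = 7 + 6/(1 + 0) = 7 + 6/1 = 7 + 6*1 = 7 + 6 = 13)
A(Q) = 13*Q² (A(Q) = (Q*Q)*13 = Q²*13 = 13*Q²)
-51*A(-11) - 108 = -663*(-11)² - 108 = -663*121 - 108 = -51*1573 - 108 = -80223 - 108 = -80331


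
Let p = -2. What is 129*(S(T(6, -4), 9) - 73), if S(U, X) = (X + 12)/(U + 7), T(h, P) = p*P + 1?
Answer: -147963/16 ≈ -9247.7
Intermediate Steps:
T(h, P) = 1 - 2*P (T(h, P) = -2*P + 1 = 1 - 2*P)
S(U, X) = (12 + X)/(7 + U)
129*(S(T(6, -4), 9) - 73) = 129*((12 + 9)/(7 + (1 - 2*(-4))) - 73) = 129*(21/(7 + (1 + 8)) - 73) = 129*(21/(7 + 9) - 73) = 129*(21/16 - 73) = 129*(-1147/16) = -147963/16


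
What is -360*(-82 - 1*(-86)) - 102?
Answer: -1542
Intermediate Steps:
-360*(-82 - 1*(-86)) - 102 = -360*(-82 + 86) - 102 = -360*4 - 102 = -1440 - 102 = -1542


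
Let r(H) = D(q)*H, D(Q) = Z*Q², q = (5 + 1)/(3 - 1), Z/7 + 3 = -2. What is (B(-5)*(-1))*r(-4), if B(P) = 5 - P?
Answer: -12600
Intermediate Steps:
Z = -35 (Z = -21 + 7*(-2) = -21 - 14 = -35)
q = 3 (q = 6/2 = 6*(½) = 3)
D(Q) = -35*Q²
r(H) = -315*H (r(H) = (-35*3²)*H = (-35*9)*H = -315*H)
(B(-5)*(-1))*r(-4) = ((5 - 1*(-5))*(-1))*(-315*(-4)) = ((5 + 5)*(-1))*1260 = (10*(-1))*1260 = -10*1260 = -12600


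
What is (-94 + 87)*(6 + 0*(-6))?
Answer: -42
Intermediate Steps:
(-94 + 87)*(6 + 0*(-6)) = -7*(6 + 0) = -7*6 = -42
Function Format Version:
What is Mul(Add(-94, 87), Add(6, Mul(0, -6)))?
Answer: -42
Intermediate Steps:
Mul(Add(-94, 87), Add(6, Mul(0, -6))) = Mul(-7, Add(6, 0)) = Mul(-7, 6) = -42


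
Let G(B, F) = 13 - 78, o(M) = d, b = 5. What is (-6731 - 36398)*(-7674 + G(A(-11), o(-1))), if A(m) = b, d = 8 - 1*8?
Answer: 333775331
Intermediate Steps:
d = 0 (d = 8 - 8 = 0)
o(M) = 0
A(m) = 5
G(B, F) = -65
(-6731 - 36398)*(-7674 + G(A(-11), o(-1))) = (-6731 - 36398)*(-7674 - 65) = -43129*(-7739) = 333775331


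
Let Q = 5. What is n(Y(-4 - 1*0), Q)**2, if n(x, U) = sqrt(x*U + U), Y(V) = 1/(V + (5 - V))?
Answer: 6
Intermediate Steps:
Y(V) = 1/5
n(x, U) = sqrt(U + U*x) (n(x, U) = sqrt(U*x + U) = sqrt(U + U*x))
n(Y(-4 - 1*0), Q)**2 = (sqrt(5*(1 + 1/5)))**2 = (sqrt(5*(6/5)))**2 = (sqrt(6))**2 = 6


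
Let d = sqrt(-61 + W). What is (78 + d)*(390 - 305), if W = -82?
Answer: 6630 + 85*I*sqrt(143) ≈ 6630.0 + 1016.5*I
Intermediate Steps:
d = I*sqrt(143) (d = sqrt(-61 - 82) = sqrt(-143) = I*sqrt(143) ≈ 11.958*I)
(78 + d)*(390 - 305) = (78 + I*sqrt(143))*(390 - 305) = (78 + I*sqrt(143))*85 = 6630 + 85*I*sqrt(143)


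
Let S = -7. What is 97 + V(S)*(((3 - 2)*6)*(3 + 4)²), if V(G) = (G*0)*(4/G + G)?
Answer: 97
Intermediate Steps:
V(G) = 0 (V(G) = 0*(G + 4/G) = 0)
97 + V(S)*(((3 - 2)*6)*(3 + 4)²) = 97 + 0*(((3 - 2)*6)*(3 + 4)²) = 97 + 0*((1*6)*7²) = 97 + 0*(6*49) = 97 + 0*294 = 97 + 0 = 97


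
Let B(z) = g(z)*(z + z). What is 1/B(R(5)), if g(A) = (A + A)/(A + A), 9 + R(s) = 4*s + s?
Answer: 1/32 ≈ 0.031250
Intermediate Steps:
R(s) = -9 + 5*s (R(s) = -9 + (4*s + s) = -9 + 5*s)
g(A) = 1 (g(A) = (2*A)/((2*A)) = (2*A)*(1/(2*A)) = 1)
B(z) = 2*z (B(z) = 1*(z + z) = 1*(2*z) = 2*z)
1/B(R(5)) = 1/(2*(-9 + 5*5)) = 1/(2*(-9 + 25)) = 1/(2*16) = 1/32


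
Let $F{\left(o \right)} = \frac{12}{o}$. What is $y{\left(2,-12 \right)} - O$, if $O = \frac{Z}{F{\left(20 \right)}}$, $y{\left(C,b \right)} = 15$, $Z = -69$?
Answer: $130$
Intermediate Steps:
$O = -115$ ($O = - \frac{69}{12 \cdot \frac{1}{20}} = - \frac{69}{\frac{3}{5}} = \left(-69\right) \frac{5}{3} = -115$)
$y{\left(2,-12 \right)} - O = 15 - -115 = 15 + 115 = 130$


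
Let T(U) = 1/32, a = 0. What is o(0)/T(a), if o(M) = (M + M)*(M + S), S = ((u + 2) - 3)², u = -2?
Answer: 0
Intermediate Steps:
S = 9 (S = ((-2 + 2) - 3)² = (0 - 3)² = (-3)² = 9)
o(M) = 2*M*(9 + M) (o(M) = (M + M)*(M + 9) = (2*M)*(9 + M) = 2*M*(9 + M))
T(U) = 1/32
o(0)/T(a) = (2*0*(9 + 0))/(1/32) = (2*0*9)*32 = 0*32 = 0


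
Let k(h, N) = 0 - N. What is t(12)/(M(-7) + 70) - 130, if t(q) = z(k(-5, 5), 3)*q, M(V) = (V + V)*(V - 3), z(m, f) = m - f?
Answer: -4566/35 ≈ -130.46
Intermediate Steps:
k(h, N) = -N
M(V) = 2*V*(-3 + V) (M(V) = (2*V)*(-3 + V) = 2*V*(-3 + V))
t(q) = -8*q (t(q) = (-1*5 - 1*3)*q = (-5 - 3)*q = -8*q)
t(12)/(M(-7) + 70) - 130 = (-8*12)/(2*(-7)*(-3 - 7) + 70) - 130 = -96/(2*(-7)*(-10) + 70) - 130 = -96/(140 + 70) - 130 = -96/210 - 130 = -96*1/210 - 130 = -16/35 - 130 = -4566/35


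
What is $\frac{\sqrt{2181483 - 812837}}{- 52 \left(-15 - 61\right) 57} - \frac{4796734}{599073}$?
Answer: $- \frac{4796734}{599073} + \frac{\sqrt{1368646}}{225264} \approx -8.0017$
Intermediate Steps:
$\frac{\sqrt{2181483 - 812837}}{- 52 \left(-15 - 61\right) 57} - \frac{4796734}{599073} = \frac{\sqrt{1368646}}{- 52 \left(-15 - 61\right) 57} - \frac{4796734}{599073} = \frac{\sqrt{1368646}}{\left(-52\right) \left(-76\right) 57} - \frac{4796734}{599073} = \frac{\sqrt{1368646}}{3952 \cdot 57} - \frac{4796734}{599073} = \frac{\sqrt{1368646}}{225264} - \frac{4796734}{599073} = - \frac{4796734}{599073} + \frac{\sqrt{1368646}}{225264}$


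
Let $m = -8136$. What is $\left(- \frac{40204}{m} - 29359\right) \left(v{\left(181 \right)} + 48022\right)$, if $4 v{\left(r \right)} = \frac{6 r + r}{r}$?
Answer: $- \frac{11469253844725}{8136} \approx -1.4097 \cdot 10^{9}$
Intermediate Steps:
$v{\left(r \right)} = \frac{7}{4}$ ($v{\left(r \right)} = \frac{\left(6 r + r\right) \frac{1}{r}}{4} = \frac{7 r \frac{1}{r}}{4} = \frac{1}{4} \cdot 7 = \frac{7}{4}$)
$\left(- \frac{40204}{m} - 29359\right) \left(v{\left(181 \right)} + 48022\right) = \left(- \frac{40204}{-8136} - 29359\right) \left(\frac{7}{4} + 48022\right) = \left(\left(-40204\right) \left(- \frac{1}{8136}\right) - 29359\right) \frac{192095}{4} = \left(\frac{10051}{2034} - 29359\right) \frac{192095}{4} = \left(- \frac{59706155}{2034}\right) \frac{192095}{4} = - \frac{11469253844725}{8136}$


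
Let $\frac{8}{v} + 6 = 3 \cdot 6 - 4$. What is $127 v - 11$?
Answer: $116$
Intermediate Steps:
$v = 1$ ($v = \frac{8}{-6 + \left(3 \cdot 6 - 4\right)} = \frac{8}{-6 + \left(18 - 4\right)} = \frac{8}{-6 + 14} = \frac{8}{8} = 8 \cdot \frac{1}{8} = 1$)
$127 v - 11 = 127 \cdot 1 - 11 = 127 - 11 = 116$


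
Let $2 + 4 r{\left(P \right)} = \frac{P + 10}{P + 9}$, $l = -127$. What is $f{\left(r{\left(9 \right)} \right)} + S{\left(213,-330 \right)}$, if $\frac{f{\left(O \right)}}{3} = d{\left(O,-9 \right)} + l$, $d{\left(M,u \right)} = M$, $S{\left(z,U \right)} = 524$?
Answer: $\frac{3415}{24} \approx 142.29$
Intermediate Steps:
$r{\left(P \right)} = - \frac{1}{2} + \frac{10 + P}{4 \left(9 + P\right)}$ ($r{\left(P \right)} = - \frac{1}{2} + \frac{\left(P + 10\right) \frac{1}{P + 9}}{4} = - \frac{1}{2} + \frac{\left(10 + P\right) \frac{1}{9 + P}}{4} = - \frac{1}{2} + \frac{\frac{1}{9 + P} \left(10 + P\right)}{4} = - \frac{1}{2} + \frac{10 + P}{4 \left(9 + P\right)}$)
$f{\left(O \right)} = -381 + 3 O$ ($f{\left(O \right)} = 3 \left(O - 127\right) = 3 \left(-127 + O\right) = -381 + 3 O$)
$f{\left(r{\left(9 \right)} \right)} + S{\left(213,-330 \right)} = \left(-381 + 3 \frac{-8 - 9}{4 \left(9 + 9\right)}\right) + 524 = \left(-381 + 3 \frac{-8 - 9}{4 \cdot 18}\right) + 524 = \left(-381 + 3 \cdot \frac{1}{4} \cdot \frac{1}{18} \left(-17\right)\right) + 524 = \left(-381 + 3 \left(- \frac{17}{72}\right)\right) + 524 = \left(-381 - \frac{17}{24}\right) + 524 = - \frac{9161}{24} + 524 = \frac{3415}{24}$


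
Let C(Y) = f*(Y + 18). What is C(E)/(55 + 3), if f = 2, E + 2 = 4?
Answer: 20/29 ≈ 0.68966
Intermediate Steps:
E = 2 (E = -2 + 4 = 2)
C(Y) = 36 + 2*Y (C(Y) = 2*(Y + 18) = 2*(18 + Y) = 36 + 2*Y)
C(E)/(55 + 3) = (36 + 2*2)/(55 + 3) = (36 + 4)/58 = (1/58)*40 = 20/29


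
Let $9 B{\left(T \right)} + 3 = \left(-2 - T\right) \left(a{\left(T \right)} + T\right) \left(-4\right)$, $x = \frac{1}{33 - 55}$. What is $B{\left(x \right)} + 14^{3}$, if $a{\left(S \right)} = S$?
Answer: $\frac{2987767}{1089} \approx 2743.6$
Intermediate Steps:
$x = - \frac{1}{22}$ ($x = \frac{1}{-22} = - \frac{1}{22} \approx -0.045455$)
$B{\left(T \right)} = - \frac{1}{3} - \frac{8 T \left(-2 - T\right)}{9}$ ($B{\left(T \right)} = - \frac{1}{3} + \frac{\left(-2 - T\right) \left(T + T\right) \left(-4\right)}{9} = - \frac{1}{3} + \frac{\left(-2 - T\right) 2 T \left(-4\right)}{9} = - \frac{1}{3} + \frac{\left(-2 - T\right) \left(- 8 T\right)}{9} = - \frac{1}{3} + \frac{\left(-8\right) T \left(-2 - T\right)}{9} = - \frac{1}{3} - \frac{8 T \left(-2 - T\right)}{9}$)
$B{\left(x \right)} + 14^{3} = \left(- \frac{1}{3} + \frac{8 \left(- \frac{1}{22}\right)^{2}}{9} + \frac{16}{9} \left(- \frac{1}{22}\right)\right) + 14^{3} = \left(- \frac{1}{3} + \frac{8}{9} \cdot \frac{1}{484} - \frac{8}{99}\right) + 2744 = \left(- \frac{1}{3} + \frac{2}{1089} - \frac{8}{99}\right) + 2744 = - \frac{449}{1089} + 2744 = \frac{2987767}{1089}$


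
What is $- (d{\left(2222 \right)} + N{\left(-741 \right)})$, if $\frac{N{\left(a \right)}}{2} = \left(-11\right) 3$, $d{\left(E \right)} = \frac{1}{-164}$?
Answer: $\frac{10825}{164} \approx 66.006$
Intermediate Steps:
$d{\left(E \right)} = - \frac{1}{164}$
$N{\left(a \right)} = -66$ ($N{\left(a \right)} = 2 \left(\left(-11\right) 3\right) = 2 \left(-33\right) = -66$)
$- (d{\left(2222 \right)} + N{\left(-741 \right)}) = - (- \frac{1}{164} - 66) = \left(-1\right) \left(- \frac{10825}{164}\right) = \frac{10825}{164}$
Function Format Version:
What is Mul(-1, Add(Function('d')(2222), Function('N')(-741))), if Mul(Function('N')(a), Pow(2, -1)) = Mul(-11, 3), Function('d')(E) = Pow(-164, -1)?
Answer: Rational(10825, 164) ≈ 66.006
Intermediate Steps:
Function('d')(E) = Rational(-1, 164)
Function('N')(a) = -66 (Function('N')(a) = Mul(2, Mul(-11, 3)) = Mul(2, -33) = -66)
Mul(-1, Add(Function('d')(2222), Function('N')(-741))) = Mul(-1, Add(Rational(-1, 164), -66)) = Mul(-1, Rational(-10825, 164)) = Rational(10825, 164)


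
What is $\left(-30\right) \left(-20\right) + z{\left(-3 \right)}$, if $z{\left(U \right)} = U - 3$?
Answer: $594$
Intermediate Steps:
$z{\left(U \right)} = -3 + U$
$\left(-30\right) \left(-20\right) + z{\left(-3 \right)} = \left(-30\right) \left(-20\right) - 6 = 600 - 6 = 594$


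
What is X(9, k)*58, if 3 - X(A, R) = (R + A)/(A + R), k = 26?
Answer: 116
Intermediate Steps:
X(A, R) = 2 (X(A, R) = 3 - (R + A)/(A + R) = 3 - (A + R)/(A + R) = 3 - 1*1 = 3 - 1 = 2)
X(9, k)*58 = 2*58 = 116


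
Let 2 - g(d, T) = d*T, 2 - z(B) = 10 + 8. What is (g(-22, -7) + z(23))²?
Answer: 28224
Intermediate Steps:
z(B) = -16 (z(B) = 2 - (10 + 8) = 2 - 1*18 = 2 - 18 = -16)
g(d, T) = 2 - T*d (g(d, T) = 2 - d*T = 2 - T*d)
(g(-22, -7) + z(23))² = ((2 - 1*(-7)*(-22)) - 16)² = ((2 - 154) - 16)² = (-152 - 16)² = (-168)² = 28224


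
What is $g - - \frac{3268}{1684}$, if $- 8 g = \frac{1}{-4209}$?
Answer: $\frac{27510445}{14175912} \approx 1.9406$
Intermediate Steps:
$g = \frac{1}{33672}$ ($g = - \frac{1}{8 \left(-4209\right)} = \left(- \frac{1}{8}\right) \left(- \frac{1}{4209}\right) = \frac{1}{33672} \approx 2.9698 \cdot 10^{-5}$)
$g - - \frac{3268}{1684} = \frac{1}{33672} - - \frac{3268}{1684} = \frac{1}{33672} - \left(-3268\right) \frac{1}{1684} = \frac{1}{33672} - - \frac{817}{421} = \frac{1}{33672} + \frac{817}{421} = \frac{27510445}{14175912}$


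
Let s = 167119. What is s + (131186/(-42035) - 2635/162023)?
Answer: 1138165446303292/6810636805 ≈ 1.6712e+5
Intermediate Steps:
s + (131186/(-42035) - 2635/162023) = 167119 + (131186/(-42035) - 2635/162023) = 167119 + (131186*(-1/42035) - 2635*1/162023) = 167119 + (-131186/42035 - 2635/162023) = 167119 - 21365911503/6810636805 = 1138165446303292/6810636805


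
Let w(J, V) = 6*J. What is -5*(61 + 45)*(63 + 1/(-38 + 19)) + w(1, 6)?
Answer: -633766/19 ≈ -33356.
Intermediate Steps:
-5*(61 + 45)*(63 + 1/(-38 + 19)) + w(1, 6) = -5*(61 + 45)*(63 + 1/(-38 + 19)) + 6*1 = -530*(63 + 1/(-19)) + 6 = -530*(63 - 1/19) + 6 = -530*1196/19 + 6 = -5*126776/19 + 6 = -633880/19 + 6 = -633766/19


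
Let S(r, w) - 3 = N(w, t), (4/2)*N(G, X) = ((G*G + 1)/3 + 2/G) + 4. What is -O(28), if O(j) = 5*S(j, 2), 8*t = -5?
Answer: -95/3 ≈ -31.667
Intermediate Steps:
t = -5/8 (t = (⅛)*(-5) = -5/8 ≈ -0.62500)
N(G, X) = 13/6 + 1/G + G²/6 (N(G, X) = (((G*G + 1)/3 + 2/G) + 4)/2 = (((G² + 1)*(⅓) + 2/G) + 4)/2 = (((1 + G²)*(⅓) + 2/G) + 4)/2 = (((⅓ + G²/3) + 2/G) + 4)/2 = ((⅓ + 2/G + G²/3) + 4)/2 = (13/3 + 2/G + G²/3)/2 = 13/6 + 1/G + G²/6)
S(r, w) = 3 + (6 + w*(13 + w²))/(6*w)
O(j) = 95/3 (O(j) = 5*((⅙)*(6 + 2³ + 31*2)/2) = 5*((⅙)*(½)*(6 + 8 + 62)) = 5*((⅙)*(½)*76) = 5*(19/3) = 95/3)
-O(28) = -1*95/3 = -95/3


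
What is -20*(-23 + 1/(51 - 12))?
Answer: 17920/39 ≈ 459.49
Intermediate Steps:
-20*(-23 + 1/(51 - 12)) = -20*(-23 + 1/39) = -20*(-896/39) = 17920/39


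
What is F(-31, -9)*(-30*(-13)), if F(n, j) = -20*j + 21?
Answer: 78390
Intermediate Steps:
F(n, j) = 21 - 20*j
F(-31, -9)*(-30*(-13)) = (21 - 20*(-9))*(-30*(-13)) = (21 + 180)*390 = 201*390 = 78390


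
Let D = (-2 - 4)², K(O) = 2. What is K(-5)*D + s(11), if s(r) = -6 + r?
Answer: 77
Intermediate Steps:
D = 36 (D = (-6)² = 36)
K(-5)*D + s(11) = 2*36 + (-6 + 11) = 72 + 5 = 77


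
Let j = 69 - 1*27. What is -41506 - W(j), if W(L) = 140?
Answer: -41646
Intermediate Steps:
j = 42 (j = 69 - 27 = 42)
-41506 - W(j) = -41506 - 1*140 = -41506 - 140 = -41646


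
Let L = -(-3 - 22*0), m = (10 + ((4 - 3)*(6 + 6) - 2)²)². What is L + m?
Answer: 12103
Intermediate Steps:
m = 12100 (m = (10 + (1*12 - 2)²)² = (10 + (12 - 2)²)² = (10 + 10²)² = (10 + 100)² = 110² = 12100)
L = 3 (L = -(-3 + 0) = -1*(-3) = 3)
L + m = 3 + 12100 = 12103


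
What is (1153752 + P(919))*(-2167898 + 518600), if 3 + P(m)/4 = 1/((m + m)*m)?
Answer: -1607082251960984316/844561 ≈ -1.9029e+12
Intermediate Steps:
P(m) = -12 + 2/m² (P(m) = -12 + 4*(1/((m + m)*m)) = -12 + 4*(1/(((2*m))*m)) = -12 + 4*((1/(2*m))/m) = -12 + 4*(1/(2*m²)) = -12 + 2/m²)
(1153752 + P(919))*(-2167898 + 518600) = (1153752 + (-12 + 2/919²))*(-2167898 + 518600) = (1153752 + (-12 + 2*(1/844561)))*(-1649298) = (1153752 + (-12 + 2/844561))*(-1649298) = (1153752 - 10134730/844561)*(-1649298) = (974403808142/844561)*(-1649298) = -1607082251960984316/844561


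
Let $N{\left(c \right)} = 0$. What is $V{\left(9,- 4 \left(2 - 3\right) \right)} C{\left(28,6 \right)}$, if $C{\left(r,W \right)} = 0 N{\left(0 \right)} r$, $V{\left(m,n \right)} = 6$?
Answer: $0$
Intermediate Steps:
$C{\left(r,W \right)} = 0$ ($C{\left(r,W \right)} = 0 \cdot 0 r = 0 r = 0$)
$V{\left(9,- 4 \left(2 - 3\right) \right)} C{\left(28,6 \right)} = 6 \cdot 0 = 0$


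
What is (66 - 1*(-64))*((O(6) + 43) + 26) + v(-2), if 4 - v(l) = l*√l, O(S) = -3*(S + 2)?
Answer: 5854 + 2*I*√2 ≈ 5854.0 + 2.8284*I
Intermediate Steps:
O(S) = -6 - 3*S (O(S) = -3*(2 + S) = -6 - 3*S)
v(l) = 4 - l^(3/2) (v(l) = 4 - l*√l = 4 - l^(3/2))
(66 - 1*(-64))*((O(6) + 43) + 26) + v(-2) = (66 - 1*(-64))*(((-6 - 3*6) + 43) + 26) + (4 - (-2)^(3/2)) = (66 + 64)*(((-6 - 18) + 43) + 26) + (4 - (-2)*I*√2) = 130*((-24 + 43) + 26) + (4 + 2*I*√2) = 130*(19 + 26) + (4 + 2*I*√2) = 130*45 + (4 + 2*I*√2) = 5850 + (4 + 2*I*√2) = 5854 + 2*I*√2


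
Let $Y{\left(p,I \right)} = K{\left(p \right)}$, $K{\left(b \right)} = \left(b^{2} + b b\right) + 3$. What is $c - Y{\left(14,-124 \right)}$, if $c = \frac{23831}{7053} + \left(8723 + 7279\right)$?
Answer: $\frac{110100002}{7053} \approx 15610.0$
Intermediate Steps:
$K{\left(b \right)} = 3 + 2 b^{2}$ ($K{\left(b \right)} = \left(b^{2} + b^{2}\right) + 3 = 2 b^{2} + 3 = 3 + 2 b^{2}$)
$Y{\left(p,I \right)} = 3 + 2 p^{2}$
$c = \frac{112885937}{7053}$ ($c = 23831 \cdot \frac{1}{7053} + 16002 = \frac{23831}{7053} + 16002 = \frac{112885937}{7053} \approx 16005.0$)
$c - Y{\left(14,-124 \right)} = \frac{112885937}{7053} - \left(3 + 2 \cdot 14^{2}\right) = \frac{112885937}{7053} - \left(3 + 2 \cdot 196\right) = \frac{112885937}{7053} - \left(3 + 392\right) = \frac{112885937}{7053} - 395 = \frac{110100002}{7053}$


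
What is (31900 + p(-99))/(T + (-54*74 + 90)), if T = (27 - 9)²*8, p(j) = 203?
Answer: -3567/146 ≈ -24.432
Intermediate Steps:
T = 2592 (T = 18²*8 = 324*8 = 2592)
(31900 + p(-99))/(T + (-54*74 + 90)) = (31900 + 203)/(2592 + (-54*74 + 90)) = 32103/(2592 + (-3996 + 90)) = 32103/(2592 - 3906) = 32103/(-1314) = 32103*(-1/1314) = -3567/146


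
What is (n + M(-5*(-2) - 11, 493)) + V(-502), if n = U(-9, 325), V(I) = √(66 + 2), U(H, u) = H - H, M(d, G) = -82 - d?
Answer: -81 + 2*√17 ≈ -72.754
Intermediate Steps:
U(H, u) = 0
V(I) = 2*√17 (V(I) = √68 = 2*√17)
n = 0
(n + M(-5*(-2) - 11, 493)) + V(-502) = (0 + (-82 - (-5*(-2) - 11))) + 2*√17 = (0 + (-82 - (10 - 11))) + 2*√17 = (0 + (-82 - 1*(-1))) + 2*√17 = (0 + (-82 + 1)) + 2*√17 = (0 - 81) + 2*√17 = -81 + 2*√17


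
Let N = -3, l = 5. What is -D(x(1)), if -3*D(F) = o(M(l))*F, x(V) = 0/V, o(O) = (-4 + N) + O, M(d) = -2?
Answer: 0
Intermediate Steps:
o(O) = -7 + O (o(O) = (-4 - 3) + O = -7 + O)
x(V) = 0
D(F) = 3*F (D(F) = -(-7 - 2)*F/3 = -(-3)*F = 3*F)
-D(x(1)) = -3*0 = -1*0 = 0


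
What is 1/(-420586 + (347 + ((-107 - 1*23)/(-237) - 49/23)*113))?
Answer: -5451/2291697188 ≈ -2.3786e-6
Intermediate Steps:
1/(-420586 + (347 + ((-107 - 1*23)/(-237) - 49/23)*113)) = 1/(-420586 + (347 + ((-107 - 23)*(-1/237) - 49*1/23)*113)) = 1/(-420586 + (347 + (-130*(-1/237) - 49/23)*113)) = 1/(-420586 + (347 + (130/237 - 49/23)*113)) = 1/(-420586 + (347 - 8623/5451*113)) = 1/(-420586 + (347 - 974399/5451)) = 1/(-420586 + 917098/5451) = 1/(-2291697188/5451) = -5451/2291697188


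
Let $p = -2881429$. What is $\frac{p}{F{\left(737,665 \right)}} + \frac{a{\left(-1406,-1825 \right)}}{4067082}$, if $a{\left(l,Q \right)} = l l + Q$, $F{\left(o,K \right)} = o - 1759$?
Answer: $\frac{976752206785}{346379817} \approx 2819.9$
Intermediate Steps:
$F{\left(o,K \right)} = -1759 + o$
$a{\left(l,Q \right)} = Q + l^{2}$ ($a{\left(l,Q \right)} = l^{2} + Q = Q + l^{2}$)
$\frac{p}{F{\left(737,665 \right)}} + \frac{a{\left(-1406,-1825 \right)}}{4067082} = - \frac{2881429}{-1759 + 737} + \frac{-1825 + \left(-1406\right)^{2}}{4067082} = - \frac{2881429}{-1022} + \left(-1825 + 1976836\right) \frac{1}{4067082} = \left(-2881429\right) \left(- \frac{1}{1022}\right) + 1975011 \cdot \frac{1}{4067082} = \frac{2881429}{1022} + \frac{658337}{1355694} = \frac{976752206785}{346379817}$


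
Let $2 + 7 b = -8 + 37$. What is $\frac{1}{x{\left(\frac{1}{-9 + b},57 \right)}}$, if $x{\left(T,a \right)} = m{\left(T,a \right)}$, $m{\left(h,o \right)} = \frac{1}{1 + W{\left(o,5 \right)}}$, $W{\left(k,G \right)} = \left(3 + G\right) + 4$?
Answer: $13$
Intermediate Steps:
$b = \frac{27}{7}$ ($b = - \frac{2}{7} + \frac{-8 + 37}{7} = - \frac{2}{7} + \frac{1}{7} \cdot 29 = - \frac{2}{7} + \frac{29}{7} = \frac{27}{7} \approx 3.8571$)
$W{\left(k,G \right)} = 7 + G$
$m{\left(h,o \right)} = \frac{1}{13}$ ($m{\left(h,o \right)} = \frac{1}{1 + \left(7 + 5\right)} = \frac{1}{1 + 12} = \frac{1}{13}$)
$x{\left(T,a \right)} = \frac{1}{13}$
$\frac{1}{x{\left(\frac{1}{-9 + b},57 \right)}} = \frac{1}{\frac{1}{13}} = 13$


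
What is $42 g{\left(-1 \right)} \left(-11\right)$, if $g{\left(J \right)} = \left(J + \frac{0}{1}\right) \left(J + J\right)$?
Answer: $-924$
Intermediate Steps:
$g{\left(J \right)} = 2 J^{2}$ ($g{\left(J \right)} = \left(J + 0 \cdot 1\right) 2 J = \left(J + 0\right) 2 J = J 2 J = 2 J^{2}$)
$42 g{\left(-1 \right)} \left(-11\right) = 42 \cdot 2 \left(-1\right)^{2} \left(-11\right) = 42 \cdot 2 \cdot 1 \left(-11\right) = 42 \cdot 2 \left(-11\right) = 84 \left(-11\right) = -924$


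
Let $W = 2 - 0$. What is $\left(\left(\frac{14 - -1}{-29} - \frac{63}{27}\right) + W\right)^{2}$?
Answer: $\frac{5476}{7569} \approx 0.72348$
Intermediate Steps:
$W = 2$ ($W = 2 + 0 = 2$)
$\left(\left(\frac{14 - -1}{-29} - \frac{63}{27}\right) + W\right)^{2} = \left(\left(\frac{14 - -1}{-29} - \frac{63}{27}\right) + 2\right)^{2} = \left(\left(\left(14 + 1\right) \left(- \frac{1}{29}\right) - \frac{7}{3}\right) + 2\right)^{2} = \left(\left(15 \left(- \frac{1}{29}\right) - \frac{7}{3}\right) + 2\right)^{2} = \left(\left(- \frac{15}{29} - \frac{7}{3}\right) + 2\right)^{2} = \left(- \frac{248}{87} + 2\right)^{2} = \left(- \frac{74}{87}\right)^{2} = \frac{5476}{7569}$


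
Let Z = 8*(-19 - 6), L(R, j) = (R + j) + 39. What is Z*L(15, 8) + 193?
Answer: -12207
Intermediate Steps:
L(R, j) = 39 + R + j
Z = -200 (Z = 8*(-25) = -200)
Z*L(15, 8) + 193 = -200*(39 + 15 + 8) + 193 = -200*62 + 193 = -12400 + 193 = -12207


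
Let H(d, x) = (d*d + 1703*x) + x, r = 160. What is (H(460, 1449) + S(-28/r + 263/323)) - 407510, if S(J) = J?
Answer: 29369571379/12920 ≈ 2.2732e+6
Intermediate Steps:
H(d, x) = d² + 1704*x (H(d, x) = (d² + 1703*x) + x = d² + 1704*x)
(H(460, 1449) + S(-28/r + 263/323)) - 407510 = ((460² + 1704*1449) + (-28/160 + 263/323)) - 407510 = ((211600 + 2469096) + (-28*1/160 + 263*(1/323))) - 407510 = (2680696 + (-7/40 + 263/323)) - 407510 = (2680696 + 8259/12920) - 407510 = 34634600579/12920 - 407510 = 29369571379/12920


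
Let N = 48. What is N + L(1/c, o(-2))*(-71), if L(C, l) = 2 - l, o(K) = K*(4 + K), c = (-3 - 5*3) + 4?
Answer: -378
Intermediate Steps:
c = -14 (c = (-3 - 15) + 4 = -18 + 4 = -14)
N + L(1/c, o(-2))*(-71) = 48 + (2 - (-2)*(4 - 2))*(-71) = 48 + (2 - (-2)*2)*(-71) = 48 + (2 - 1*(-4))*(-71) = 48 + (2 + 4)*(-71) = 48 + 6*(-71) = 48 - 426 = -378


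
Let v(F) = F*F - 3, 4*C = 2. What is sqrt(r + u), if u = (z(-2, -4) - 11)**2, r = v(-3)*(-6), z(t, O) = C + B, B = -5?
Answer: sqrt(817)/2 ≈ 14.292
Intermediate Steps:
C = 1/2 (C = (1/4)*2 = 1/2 ≈ 0.50000)
v(F) = -3 + F**2 (v(F) = F**2 - 3 = -3 + F**2)
z(t, O) = -9/2 (z(t, O) = 1/2 - 5 = -9/2)
r = -36 (r = (-3 + (-3)**2)*(-6) = (-3 + 9)*(-6) = 6*(-6) = -36)
u = 961/4 (u = (-9/2 - 11)**2 = (-31/2)**2 = 961/4 ≈ 240.25)
sqrt(r + u) = sqrt(-36 + 961/4) = sqrt(817/4) = sqrt(817)/2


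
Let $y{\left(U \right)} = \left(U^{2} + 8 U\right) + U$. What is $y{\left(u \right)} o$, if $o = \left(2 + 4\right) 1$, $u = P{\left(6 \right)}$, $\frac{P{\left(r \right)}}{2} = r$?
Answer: $1512$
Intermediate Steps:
$P{\left(r \right)} = 2 r$
$u = 12$ ($u = 2 \cdot 6 = 12$)
$y{\left(U \right)} = U^{2} + 9 U$
$o = 6$ ($o = 6 \cdot 1 = 6$)
$y{\left(u \right)} o = 12 \left(9 + 12\right) 6 = 12 \cdot 21 \cdot 6 = 252 \cdot 6 = 1512$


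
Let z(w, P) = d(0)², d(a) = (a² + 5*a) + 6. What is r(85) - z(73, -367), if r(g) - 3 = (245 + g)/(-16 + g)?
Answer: -649/23 ≈ -28.217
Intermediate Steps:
d(a) = 6 + a² + 5*a
z(w, P) = 36 (z(w, P) = (6 + 0² + 5*0)² = (6 + 0 + 0)² = 6² = 36)
r(g) = 3 + (245 + g)/(-16 + g)
r(85) - z(73, -367) = (197 + 4*85)/(-16 + 85) - 1*36 = (197 + 340)/69 - 36 = (1/69)*537 - 36 = 179/23 - 36 = -649/23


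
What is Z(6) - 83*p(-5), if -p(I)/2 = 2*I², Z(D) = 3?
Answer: 8303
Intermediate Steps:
p(I) = -4*I²
Z(6) - 83*p(-5) = 3 - (-332)*(-5)² = 3 - (-332)*25 = 3 - 83*(-100) = 3 + 8300 = 8303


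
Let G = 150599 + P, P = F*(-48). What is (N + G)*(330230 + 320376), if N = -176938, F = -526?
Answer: -709811146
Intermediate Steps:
P = 25248 (P = -526*(-48) = 25248)
G = 175847 (G = 150599 + 25248 = 175847)
(N + G)*(330230 + 320376) = (-176938 + 175847)*(330230 + 320376) = -1091*650606 = -709811146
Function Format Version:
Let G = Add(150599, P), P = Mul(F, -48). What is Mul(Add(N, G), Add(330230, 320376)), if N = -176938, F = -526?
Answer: -709811146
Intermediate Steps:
P = 25248 (P = Mul(-526, -48) = 25248)
G = 175847 (G = Add(150599, 25248) = 175847)
Mul(Add(N, G), Add(330230, 320376)) = Mul(Add(-176938, 175847), Add(330230, 320376)) = Mul(-1091, 650606) = -709811146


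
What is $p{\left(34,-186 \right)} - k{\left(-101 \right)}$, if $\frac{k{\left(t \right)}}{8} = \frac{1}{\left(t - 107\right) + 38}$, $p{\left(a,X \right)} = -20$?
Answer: $- \frac{1696}{85} \approx -19.953$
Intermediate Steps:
$k{\left(t \right)} = \frac{8}{-69 + t}$ ($k{\left(t \right)} = \frac{8}{\left(t - 107\right) + 38} = \frac{8}{\left(-107 + t\right) + 38} = \frac{8}{-69 + t}$)
$p{\left(34,-186 \right)} - k{\left(-101 \right)} = -20 - \frac{8}{-69 - 101} = -20 - \frac{8}{-170} = -20 - 8 \left(- \frac{1}{170}\right) = -20 - - \frac{4}{85} = -20 + \frac{4}{85} = - \frac{1696}{85}$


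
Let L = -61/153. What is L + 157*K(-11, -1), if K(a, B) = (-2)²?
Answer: 96023/153 ≈ 627.60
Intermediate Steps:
L = -61/153 (L = -61*1/153 = -61/153 ≈ -0.39869)
K(a, B) = 4
L + 157*K(-11, -1) = -61/153 + 157*4 = -61/153 + 628 = 96023/153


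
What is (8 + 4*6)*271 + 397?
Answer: 9069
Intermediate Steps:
(8 + 4*6)*271 + 397 = (8 + 24)*271 + 397 = 32*271 + 397 = 8672 + 397 = 9069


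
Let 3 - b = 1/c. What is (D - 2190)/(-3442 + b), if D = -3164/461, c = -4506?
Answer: 4563469524/7143717313 ≈ 0.63881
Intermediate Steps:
D = -3164/461 (D = -3164*1/461 = -3164/461 ≈ -6.8633)
b = 13519/4506 (b = 3 - 1/(-4506) = 3 - 1*(-1/4506) = 3 + 1/4506 = 13519/4506 ≈ 3.0002)
(D - 2190)/(-3442 + b) = (-3164/461 - 2190)/(-3442 + 13519/4506) = -1012754/(461*(-15496133/4506)) = -1012754/461*(-4506/15496133) = 4563469524/7143717313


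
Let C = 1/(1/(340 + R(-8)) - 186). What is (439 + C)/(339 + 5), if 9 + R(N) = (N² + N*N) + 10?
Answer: 19147409/15004076 ≈ 1.2761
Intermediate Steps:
R(N) = 1 + 2*N² (R(N) = -9 + ((N² + N*N) + 10) = -9 + ((N² + N²) + 10) = -9 + (2*N² + 10) = -9 + (10 + 2*N²) = 1 + 2*N²)
C = -469/87233 (C = 1/(1/(340 + (1 + 2*(-8)²)) - 186) = 1/(1/(340 + (1 + 2*64)) - 186) = 1/(1/(340 + (1 + 128)) - 186) = 1/(1/(340 + 129) - 186) = 1/(1/469 - 186) = 1/(-87233/469) = -469/87233 ≈ -0.0053764)
(439 + C)/(339 + 5) = (439 - 469/87233)/(339 + 5) = (38294818/87233)/344 = (38294818/87233)*(1/344) = 19147409/15004076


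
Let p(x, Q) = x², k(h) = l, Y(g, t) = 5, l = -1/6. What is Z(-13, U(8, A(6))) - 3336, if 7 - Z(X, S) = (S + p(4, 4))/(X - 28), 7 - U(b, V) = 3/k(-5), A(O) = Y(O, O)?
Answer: -3328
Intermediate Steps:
l = -⅙ (l = -1*⅙ = -⅙ ≈ -0.16667)
k(h) = -⅙
A(O) = 5
U(b, V) = 25 (U(b, V) = 7 - 3/(-⅙) = 7 - 3*(-6) = 7 - 1*(-18) = 7 + 18 = 25)
Z(X, S) = 7 - (16 + S)/(-28 + X) (Z(X, S) = 7 - (S + 4²)/(X - 28) = 7 - (S + 16)/(-28 + X) = 7 - (16 + S)/(-28 + X))
Z(-13, U(8, A(6))) - 3336 = (-212 - 1*25 + 7*(-13))/(-28 - 13) - 3336 = (-212 - 25 - 91)/(-41) - 3336 = -1/41*(-328) - 3336 = 8 - 3336 = -3328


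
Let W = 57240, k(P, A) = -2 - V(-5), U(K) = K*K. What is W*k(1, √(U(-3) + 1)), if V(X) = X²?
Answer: -1545480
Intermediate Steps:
U(K) = K²
k(P, A) = -27 (k(P, A) = -2 - 1*(-5)² = -2 - 1*25 = -2 - 25 = -27)
W*k(1, √(U(-3) + 1)) = 57240*(-27) = -1545480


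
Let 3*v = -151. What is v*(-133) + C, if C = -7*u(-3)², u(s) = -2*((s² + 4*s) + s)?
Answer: 17059/3 ≈ 5686.3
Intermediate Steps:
u(s) = -10*s - 2*s² (u(s) = -2*(s² + 5*s) = -10*s - 2*s²)
v = -151/3 (v = (⅓)*(-151) = -151/3 ≈ -50.333)
C = -1008 (C = -7*36*(5 - 3)² = -7*(-2*(-3)*2)² = -7*12² = -7*144 = -1008)
v*(-133) + C = -151/3*(-133) - 1008 = 20083/3 - 1008 = 17059/3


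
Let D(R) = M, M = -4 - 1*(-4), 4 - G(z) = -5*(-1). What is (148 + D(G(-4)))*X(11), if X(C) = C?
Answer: 1628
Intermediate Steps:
G(z) = -1 (G(z) = 4 - (-5)*(-1) = 4 - 1*5 = 4 - 5 = -1)
M = 0 (M = -4 + 4 = 0)
D(R) = 0
(148 + D(G(-4)))*X(11) = (148 + 0)*11 = 148*11 = 1628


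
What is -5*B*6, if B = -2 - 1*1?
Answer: 90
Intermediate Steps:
B = -3 (B = -2 - 1 = -3)
-5*B*6 = -5*(-3)*6 = 15*6 = 90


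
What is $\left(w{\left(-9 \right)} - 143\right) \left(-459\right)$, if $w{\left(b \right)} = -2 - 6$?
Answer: $69309$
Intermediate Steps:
$w{\left(b \right)} = -8$ ($w{\left(b \right)} = -2 - 6 = -8$)
$\left(w{\left(-9 \right)} - 143\right) \left(-459\right) = \left(-8 - 143\right) \left(-459\right) = \left(-151\right) \left(-459\right) = 69309$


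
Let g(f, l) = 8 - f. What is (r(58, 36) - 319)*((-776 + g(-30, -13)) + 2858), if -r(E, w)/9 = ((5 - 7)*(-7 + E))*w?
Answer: 69385480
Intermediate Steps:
r(E, w) = -9*w*(14 - 2*E) (r(E, w) = -9*(5 - 7)*(-7 + E)*w = -9*(-2*(-7 + E))*w = -9*(14 - 2*E)*w = -9*w*(14 - 2*E))
(r(58, 36) - 319)*((-776 + g(-30, -13)) + 2858) = (18*36*(-7 + 58) - 319)*((-776 + (8 - 1*(-30))) + 2858) = (18*36*51 - 319)*((-776 + (8 + 30)) + 2858) = (33048 - 319)*((-776 + 38) + 2858) = 32729*(-738 + 2858) = 32729*2120 = 69385480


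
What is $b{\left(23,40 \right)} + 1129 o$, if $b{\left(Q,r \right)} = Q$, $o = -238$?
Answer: $-268679$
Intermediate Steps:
$b{\left(23,40 \right)} + 1129 o = 23 + 1129 \left(-238\right) = 23 - 268702 = -268679$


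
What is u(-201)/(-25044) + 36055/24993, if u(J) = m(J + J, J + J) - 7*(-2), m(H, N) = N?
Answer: 76054892/52160391 ≈ 1.4581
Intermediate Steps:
u(J) = 14 + 2*J (u(J) = (J + J) - 7*(-2) = 2*J + 14 = 14 + 2*J)
u(-201)/(-25044) + 36055/24993 = (14 + 2*(-201))/(-25044) + 36055/24993 = (14 - 402)*(-1/25044) + 36055*(1/24993) = -388*(-1/25044) + 36055/24993 = 97/6261 + 36055/24993 = 76054892/52160391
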